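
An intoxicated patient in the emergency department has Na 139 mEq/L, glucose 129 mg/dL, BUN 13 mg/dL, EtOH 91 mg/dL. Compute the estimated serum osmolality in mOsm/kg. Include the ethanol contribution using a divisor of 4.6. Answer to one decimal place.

309.6 mOsm/kg

Calculated osmolality = 2·Na + glucose/18 + BUN/2.8 + ethanol/4.6
= 2·139 + 129/18 + 13/2.8 + 91/4.6
= 278 + 7.17 + 4.64 + 19.78
= 309.59 mOsm/kg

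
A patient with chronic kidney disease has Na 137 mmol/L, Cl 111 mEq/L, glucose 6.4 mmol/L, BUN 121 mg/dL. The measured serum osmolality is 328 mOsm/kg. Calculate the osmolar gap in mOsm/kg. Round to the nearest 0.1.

4.4 mOsm/kg

Calculated osmolality = 2·Na + glucose + BUN/2.8
= 2·137 + 6.4 + 121/2.8
= 274 + 6.40 + 43.21
= 323.61 mOsm/kg ≈ 323.6 mOsm/kg
Osmolar gap = measured − calculated = 328 − 323.6 = 4.4 mOsm/kg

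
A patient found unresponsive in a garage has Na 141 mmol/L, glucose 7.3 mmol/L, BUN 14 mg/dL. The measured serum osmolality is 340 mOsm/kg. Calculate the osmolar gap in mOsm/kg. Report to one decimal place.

45.7 mOsm/kg

Calculated osmolality = 2·Na + glucose + BUN/2.8
= 2·141 + 7.3 + 14/2.8
= 282 + 7.30 + 5
= 294.3 mOsm/kg ≈ 294.3 mOsm/kg
Osmolar gap = measured − calculated = 340 − 294.3 = 45.7 mOsm/kg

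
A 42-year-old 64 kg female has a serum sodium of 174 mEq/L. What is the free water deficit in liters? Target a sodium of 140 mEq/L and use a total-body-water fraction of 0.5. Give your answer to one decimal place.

7.8 L

TBW = 0.5 · 64 = 32 L
Free water deficit = TBW · (Na/140 − 1)
= 32 · (174/140 − 1)
= 32 · 0.2429
= 7.77 L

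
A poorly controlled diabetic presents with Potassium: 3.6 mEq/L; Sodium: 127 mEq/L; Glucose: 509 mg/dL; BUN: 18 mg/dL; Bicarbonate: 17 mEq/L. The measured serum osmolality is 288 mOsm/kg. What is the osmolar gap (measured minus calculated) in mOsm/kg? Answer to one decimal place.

Calculated osmolality = 2·Na + glucose/18 + BUN/2.8
= 2·127 + 509/18 + 18/2.8
= 254 + 28.28 + 6.43
= 288.71 mOsm/kg ≈ 288.7 mOsm/kg
Osmolar gap = measured − calculated = 288 − 288.7 = -0.7 mOsm/kg

-0.7 mOsm/kg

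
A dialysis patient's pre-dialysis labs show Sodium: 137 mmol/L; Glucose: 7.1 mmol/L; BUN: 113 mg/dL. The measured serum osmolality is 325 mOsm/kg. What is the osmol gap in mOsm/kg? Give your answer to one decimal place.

3.5 mOsm/kg

Calculated osmolality = 2·Na + glucose + BUN/2.8
= 2·137 + 7.1 + 113/2.8
= 274 + 7.10 + 40.36
= 321.46 mOsm/kg ≈ 321.5 mOsm/kg
Osmolar gap = measured − calculated = 325 − 321.5 = 3.5 mOsm/kg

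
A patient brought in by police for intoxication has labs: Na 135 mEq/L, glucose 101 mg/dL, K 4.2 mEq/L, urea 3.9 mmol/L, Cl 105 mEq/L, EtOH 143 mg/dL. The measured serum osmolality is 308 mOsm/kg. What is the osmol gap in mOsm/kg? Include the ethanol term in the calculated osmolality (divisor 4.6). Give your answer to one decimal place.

-2.6 mOsm/kg

Calculated osmolality = 2·Na + glucose/18 + urea + ethanol/4.6
= 2·135 + 101/18 + 3.9 + 143/4.6
= 270 + 5.61 + 3.90 + 31.09
= 310.6 mOsm/kg ≈ 310.6 mOsm/kg
Osmolar gap = measured − calculated = 308 − 310.6 = -2.6 mOsm/kg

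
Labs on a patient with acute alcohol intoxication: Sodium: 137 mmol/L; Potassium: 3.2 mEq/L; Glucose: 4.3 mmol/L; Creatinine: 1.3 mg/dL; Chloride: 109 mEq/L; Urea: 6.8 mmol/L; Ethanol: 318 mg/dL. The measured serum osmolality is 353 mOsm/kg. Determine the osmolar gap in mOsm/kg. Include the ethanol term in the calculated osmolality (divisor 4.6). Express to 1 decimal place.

-1.2 mOsm/kg

Calculated osmolality = 2·Na + glucose + urea + ethanol/4.6
= 2·137 + 4.3 + 6.8 + 318/4.6
= 274 + 4.30 + 6.80 + 69.13
= 354.23 mOsm/kg ≈ 354.2 mOsm/kg
Osmolar gap = measured − calculated = 353 − 354.2 = -1.2 mOsm/kg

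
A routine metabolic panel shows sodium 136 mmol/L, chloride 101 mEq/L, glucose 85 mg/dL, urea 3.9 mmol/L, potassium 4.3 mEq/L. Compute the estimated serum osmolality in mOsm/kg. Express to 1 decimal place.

Calculated osmolality = 2·Na + glucose/18 + urea
= 2·136 + 85/18 + 3.9
= 272 + 4.72 + 3.90
= 280.62 mOsm/kg

280.6 mOsm/kg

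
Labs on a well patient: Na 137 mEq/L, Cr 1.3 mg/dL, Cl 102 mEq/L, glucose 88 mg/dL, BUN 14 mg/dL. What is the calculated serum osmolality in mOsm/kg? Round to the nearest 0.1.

283.9 mOsm/kg

Calculated osmolality = 2·Na + glucose/18 + BUN/2.8
= 2·137 + 88/18 + 14/2.8
= 274 + 4.89 + 5
= 283.89 mOsm/kg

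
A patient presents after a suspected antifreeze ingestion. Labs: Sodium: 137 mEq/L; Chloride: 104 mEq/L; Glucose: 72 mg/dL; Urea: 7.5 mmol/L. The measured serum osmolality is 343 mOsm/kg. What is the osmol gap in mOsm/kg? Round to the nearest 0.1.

57.5 mOsm/kg

Calculated osmolality = 2·Na + glucose/18 + urea
= 2·137 + 72/18 + 7.5
= 274 + 4 + 7.50
= 285.5 mOsm/kg ≈ 285.5 mOsm/kg
Osmolar gap = measured − calculated = 343 − 285.5 = 57.5 mOsm/kg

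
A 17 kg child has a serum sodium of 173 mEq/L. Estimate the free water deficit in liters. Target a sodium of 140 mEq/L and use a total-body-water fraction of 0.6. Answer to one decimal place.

TBW = 0.6 · 17 = 10.2 L
Free water deficit = TBW · (Na/140 − 1)
= 10.2 · (173/140 − 1)
= 10.2 · 0.2357
= 2.4 L

2.4 L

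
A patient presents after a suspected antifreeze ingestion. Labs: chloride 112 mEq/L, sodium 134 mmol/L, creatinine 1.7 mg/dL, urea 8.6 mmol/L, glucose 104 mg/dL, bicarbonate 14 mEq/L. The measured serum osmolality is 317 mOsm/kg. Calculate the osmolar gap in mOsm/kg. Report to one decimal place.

Calculated osmolality = 2·Na + glucose/18 + urea
= 2·134 + 104/18 + 8.6
= 268 + 5.78 + 8.60
= 282.38 mOsm/kg ≈ 282.4 mOsm/kg
Osmolar gap = measured − calculated = 317 − 282.4 = 34.6 mOsm/kg

34.6 mOsm/kg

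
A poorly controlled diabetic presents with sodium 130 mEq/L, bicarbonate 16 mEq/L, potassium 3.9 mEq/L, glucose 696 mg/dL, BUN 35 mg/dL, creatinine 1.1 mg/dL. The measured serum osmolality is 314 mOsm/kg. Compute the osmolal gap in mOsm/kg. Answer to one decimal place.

2.8 mOsm/kg

Calculated osmolality = 2·Na + glucose/18 + BUN/2.8
= 2·130 + 696/18 + 35/2.8
= 260 + 38.67 + 12.50
= 311.17 mOsm/kg ≈ 311.2 mOsm/kg
Osmolar gap = measured − calculated = 314 − 311.2 = 2.8 mOsm/kg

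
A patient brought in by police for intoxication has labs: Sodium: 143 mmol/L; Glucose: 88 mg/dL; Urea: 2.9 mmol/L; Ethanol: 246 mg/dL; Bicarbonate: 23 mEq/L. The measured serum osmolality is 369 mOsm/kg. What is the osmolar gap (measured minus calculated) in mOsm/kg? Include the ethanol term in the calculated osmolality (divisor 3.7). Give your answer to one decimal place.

Calculated osmolality = 2·Na + glucose/18 + urea + ethanol/3.7
= 2·143 + 88/18 + 2.9 + 246/3.7
= 286 + 4.89 + 2.90 + 66.49
= 360.28 mOsm/kg ≈ 360.3 mOsm/kg
Osmolar gap = measured − calculated = 369 − 360.3 = 8.7 mOsm/kg

8.7 mOsm/kg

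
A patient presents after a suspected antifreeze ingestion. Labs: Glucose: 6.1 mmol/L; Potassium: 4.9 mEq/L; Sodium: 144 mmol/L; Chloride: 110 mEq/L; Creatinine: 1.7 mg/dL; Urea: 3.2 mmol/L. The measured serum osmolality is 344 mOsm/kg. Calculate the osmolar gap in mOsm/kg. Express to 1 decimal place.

Calculated osmolality = 2·Na + glucose + urea
= 2·144 + 6.1 + 3.2
= 288 + 6.10 + 3.20
= 297.3 mOsm/kg ≈ 297.3 mOsm/kg
Osmolar gap = measured − calculated = 344 − 297.3 = 46.7 mOsm/kg

46.7 mOsm/kg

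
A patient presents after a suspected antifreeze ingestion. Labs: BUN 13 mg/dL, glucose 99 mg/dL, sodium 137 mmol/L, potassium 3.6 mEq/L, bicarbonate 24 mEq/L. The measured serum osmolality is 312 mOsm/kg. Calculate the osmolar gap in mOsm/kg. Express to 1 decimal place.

Calculated osmolality = 2·Na + glucose/18 + BUN/2.8
= 2·137 + 99/18 + 13/2.8
= 274 + 5.50 + 4.64
= 284.14 mOsm/kg ≈ 284.1 mOsm/kg
Osmolar gap = measured − calculated = 312 − 284.1 = 27.9 mOsm/kg

27.9 mOsm/kg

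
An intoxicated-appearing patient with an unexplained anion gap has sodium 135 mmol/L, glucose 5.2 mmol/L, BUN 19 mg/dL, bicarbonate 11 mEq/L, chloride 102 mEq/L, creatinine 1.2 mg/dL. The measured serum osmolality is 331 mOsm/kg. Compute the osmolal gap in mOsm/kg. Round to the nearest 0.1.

49.0 mOsm/kg

Calculated osmolality = 2·Na + glucose + BUN/2.8
= 2·135 + 5.2 + 19/2.8
= 270 + 5.20 + 6.79
= 281.99 mOsm/kg ≈ 282.0 mOsm/kg
Osmolar gap = measured − calculated = 331 − 282.0 = 49.0 mOsm/kg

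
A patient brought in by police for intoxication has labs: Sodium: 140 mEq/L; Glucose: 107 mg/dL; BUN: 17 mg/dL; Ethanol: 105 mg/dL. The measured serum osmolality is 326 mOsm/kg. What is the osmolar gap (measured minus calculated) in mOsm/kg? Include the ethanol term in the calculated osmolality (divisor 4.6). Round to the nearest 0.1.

Calculated osmolality = 2·Na + glucose/18 + BUN/2.8 + ethanol/4.6
= 2·140 + 107/18 + 17/2.8 + 105/4.6
= 280 + 5.94 + 6.07 + 22.83
= 314.84 mOsm/kg ≈ 314.8 mOsm/kg
Osmolar gap = measured − calculated = 326 − 314.8 = 11.2 mOsm/kg

11.2 mOsm/kg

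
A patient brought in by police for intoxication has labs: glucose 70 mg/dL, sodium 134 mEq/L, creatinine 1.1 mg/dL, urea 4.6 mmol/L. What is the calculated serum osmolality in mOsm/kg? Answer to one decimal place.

276.5 mOsm/kg

Calculated osmolality = 2·Na + glucose/18 + urea
= 2·134 + 70/18 + 4.6
= 268 + 3.89 + 4.60
= 276.49 mOsm/kg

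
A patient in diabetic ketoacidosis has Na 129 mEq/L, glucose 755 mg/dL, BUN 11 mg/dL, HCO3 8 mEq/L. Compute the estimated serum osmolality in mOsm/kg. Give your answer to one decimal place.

Calculated osmolality = 2·Na + glucose/18 + BUN/2.8
= 2·129 + 755/18 + 11/2.8
= 258 + 41.94 + 3.93
= 303.87 mOsm/kg

303.9 mOsm/kg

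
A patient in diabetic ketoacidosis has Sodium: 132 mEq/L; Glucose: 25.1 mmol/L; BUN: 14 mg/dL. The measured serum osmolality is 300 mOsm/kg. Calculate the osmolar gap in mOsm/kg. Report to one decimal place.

Calculated osmolality = 2·Na + glucose + BUN/2.8
= 2·132 + 25.1 + 14/2.8
= 264 + 25.10 + 5
= 294.1 mOsm/kg ≈ 294.1 mOsm/kg
Osmolar gap = measured − calculated = 300 − 294.1 = 5.9 mOsm/kg

5.9 mOsm/kg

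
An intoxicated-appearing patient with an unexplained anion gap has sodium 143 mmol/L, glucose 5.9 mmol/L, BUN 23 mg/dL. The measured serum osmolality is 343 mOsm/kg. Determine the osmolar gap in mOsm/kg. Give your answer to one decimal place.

Calculated osmolality = 2·Na + glucose + BUN/2.8
= 2·143 + 5.9 + 23/2.8
= 286 + 5.90 + 8.21
= 300.11 mOsm/kg ≈ 300.1 mOsm/kg
Osmolar gap = measured − calculated = 343 − 300.1 = 42.9 mOsm/kg

42.9 mOsm/kg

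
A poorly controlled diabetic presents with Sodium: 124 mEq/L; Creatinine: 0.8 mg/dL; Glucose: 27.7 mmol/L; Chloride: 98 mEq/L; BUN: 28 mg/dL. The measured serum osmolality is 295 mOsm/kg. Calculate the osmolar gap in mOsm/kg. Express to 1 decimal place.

Calculated osmolality = 2·Na + glucose + BUN/2.8
= 2·124 + 27.7 + 28/2.8
= 248 + 27.70 + 10
= 285.7 mOsm/kg ≈ 285.7 mOsm/kg
Osmolar gap = measured − calculated = 295 − 285.7 = 9.3 mOsm/kg

9.3 mOsm/kg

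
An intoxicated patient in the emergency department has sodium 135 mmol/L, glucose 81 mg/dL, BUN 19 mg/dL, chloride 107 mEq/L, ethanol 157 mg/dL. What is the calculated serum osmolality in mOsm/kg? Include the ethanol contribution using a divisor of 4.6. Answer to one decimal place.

315.4 mOsm/kg

Calculated osmolality = 2·Na + glucose/18 + BUN/2.8 + ethanol/4.6
= 2·135 + 81/18 + 19/2.8 + 157/4.6
= 270 + 4.50 + 6.79 + 34.13
= 315.42 mOsm/kg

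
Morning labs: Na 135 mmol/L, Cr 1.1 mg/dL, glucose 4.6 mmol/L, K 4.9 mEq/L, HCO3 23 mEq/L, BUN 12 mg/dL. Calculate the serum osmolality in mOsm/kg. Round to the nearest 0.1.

278.9 mOsm/kg

Calculated osmolality = 2·Na + glucose + BUN/2.8
= 2·135 + 4.6 + 12/2.8
= 270 + 4.60 + 4.29
= 278.89 mOsm/kg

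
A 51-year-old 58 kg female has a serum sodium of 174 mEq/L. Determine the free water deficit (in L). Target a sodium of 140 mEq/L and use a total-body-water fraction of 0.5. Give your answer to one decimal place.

7.0 L

TBW = 0.5 · 58 = 29 L
Free water deficit = TBW · (Na/140 − 1)
= 29 · (174/140 − 1)
= 29 · 0.2429
= 7.04 L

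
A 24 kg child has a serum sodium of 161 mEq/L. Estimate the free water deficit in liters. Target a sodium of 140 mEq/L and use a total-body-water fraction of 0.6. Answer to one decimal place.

2.2 L

TBW = 0.6 · 24 = 14.4 L
Free water deficit = TBW · (Na/140 − 1)
= 14.4 · (161/140 − 1)
= 14.4 · 0.15
= 2.16 L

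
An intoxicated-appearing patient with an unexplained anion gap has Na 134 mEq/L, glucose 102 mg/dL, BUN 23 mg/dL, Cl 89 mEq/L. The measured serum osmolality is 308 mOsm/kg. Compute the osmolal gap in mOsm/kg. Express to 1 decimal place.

26.1 mOsm/kg

Calculated osmolality = 2·Na + glucose/18 + BUN/2.8
= 2·134 + 102/18 + 23/2.8
= 268 + 5.67 + 8.21
= 281.88 mOsm/kg ≈ 281.9 mOsm/kg
Osmolar gap = measured − calculated = 308 − 281.9 = 26.1 mOsm/kg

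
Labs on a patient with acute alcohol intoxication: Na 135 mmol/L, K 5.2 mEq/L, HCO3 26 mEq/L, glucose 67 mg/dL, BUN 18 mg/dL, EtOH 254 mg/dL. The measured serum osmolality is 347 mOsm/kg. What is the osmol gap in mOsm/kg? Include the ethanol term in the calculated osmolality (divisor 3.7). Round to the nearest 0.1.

Calculated osmolality = 2·Na + glucose/18 + BUN/2.8 + ethanol/3.7
= 2·135 + 67/18 + 18/2.8 + 254/3.7
= 270 + 3.72 + 6.43 + 68.65
= 348.8 mOsm/kg ≈ 348.8 mOsm/kg
Osmolar gap = measured − calculated = 347 − 348.8 = -1.8 mOsm/kg

-1.8 mOsm/kg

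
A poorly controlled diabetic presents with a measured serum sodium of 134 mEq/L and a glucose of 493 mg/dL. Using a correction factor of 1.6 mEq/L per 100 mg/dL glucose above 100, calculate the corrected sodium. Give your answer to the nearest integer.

140 mEq/L

Corrected Na = measured Na + 1.6 · (glucose − 100)/100
= 134 + 1.6 · (493 − 100)/100
= 134 + 6.3
= 140.3 mEq/L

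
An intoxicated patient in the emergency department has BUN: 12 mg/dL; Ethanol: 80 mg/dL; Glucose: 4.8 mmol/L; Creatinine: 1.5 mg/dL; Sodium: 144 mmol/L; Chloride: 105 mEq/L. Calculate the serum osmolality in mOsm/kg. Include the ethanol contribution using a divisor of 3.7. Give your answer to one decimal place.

Calculated osmolality = 2·Na + glucose + BUN/2.8 + ethanol/3.7
= 2·144 + 4.8 + 12/2.8 + 80/3.7
= 288 + 4.80 + 4.29 + 21.62
= 318.71 mOsm/kg

318.7 mOsm/kg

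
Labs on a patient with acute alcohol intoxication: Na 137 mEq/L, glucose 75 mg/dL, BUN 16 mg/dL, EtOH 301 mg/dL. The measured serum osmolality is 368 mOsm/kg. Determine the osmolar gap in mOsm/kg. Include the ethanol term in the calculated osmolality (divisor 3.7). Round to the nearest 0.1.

Calculated osmolality = 2·Na + glucose/18 + BUN/2.8 + ethanol/3.7
= 2·137 + 75/18 + 16/2.8 + 301/3.7
= 274 + 4.17 + 5.71 + 81.35
= 365.23 mOsm/kg ≈ 365.2 mOsm/kg
Osmolar gap = measured − calculated = 368 − 365.2 = 2.8 mOsm/kg

2.8 mOsm/kg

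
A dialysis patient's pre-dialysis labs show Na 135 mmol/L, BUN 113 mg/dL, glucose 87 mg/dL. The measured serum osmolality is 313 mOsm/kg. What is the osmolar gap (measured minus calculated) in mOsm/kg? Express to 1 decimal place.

-2.2 mOsm/kg

Calculated osmolality = 2·Na + glucose/18 + BUN/2.8
= 2·135 + 87/18 + 113/2.8
= 270 + 4.83 + 40.36
= 315.19 mOsm/kg ≈ 315.2 mOsm/kg
Osmolar gap = measured − calculated = 313 − 315.2 = -2.2 mOsm/kg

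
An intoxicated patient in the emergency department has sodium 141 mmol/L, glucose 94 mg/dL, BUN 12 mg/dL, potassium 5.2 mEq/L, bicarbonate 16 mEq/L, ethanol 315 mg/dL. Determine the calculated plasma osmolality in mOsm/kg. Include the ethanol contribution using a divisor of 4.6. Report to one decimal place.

Calculated osmolality = 2·Na + glucose/18 + BUN/2.8 + ethanol/4.6
= 2·141 + 94/18 + 12/2.8 + 315/4.6
= 282 + 5.22 + 4.29 + 68.48
= 359.99 mOsm/kg

360.0 mOsm/kg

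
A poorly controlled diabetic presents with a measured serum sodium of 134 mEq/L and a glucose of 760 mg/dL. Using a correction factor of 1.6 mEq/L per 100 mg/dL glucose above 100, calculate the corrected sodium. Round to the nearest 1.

145 mEq/L

Corrected Na = measured Na + 1.6 · (glucose − 100)/100
= 134 + 1.6 · (760 − 100)/100
= 134 + 10.6
= 144.6 mEq/L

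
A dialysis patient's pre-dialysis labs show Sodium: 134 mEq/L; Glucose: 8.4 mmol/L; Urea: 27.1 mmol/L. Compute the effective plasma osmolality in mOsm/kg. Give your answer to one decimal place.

276.4 mOsm/kg

Effective osmolality excludes urea (freely permeant across cell membranes):
2·Na + glucose
= 2·134 + 8.4
= 268 + 8.4
= 276.4 mOsm/kg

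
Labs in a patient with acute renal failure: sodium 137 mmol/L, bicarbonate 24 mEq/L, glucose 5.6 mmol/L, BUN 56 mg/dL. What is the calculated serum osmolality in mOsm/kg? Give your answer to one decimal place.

299.6 mOsm/kg

Calculated osmolality = 2·Na + glucose + BUN/2.8
= 2·137 + 5.6 + 56/2.8
= 274 + 5.60 + 20
= 299.6 mOsm/kg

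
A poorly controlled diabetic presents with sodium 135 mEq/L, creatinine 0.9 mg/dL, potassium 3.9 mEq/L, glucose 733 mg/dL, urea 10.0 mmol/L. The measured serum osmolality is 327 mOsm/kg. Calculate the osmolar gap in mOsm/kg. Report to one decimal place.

Calculated osmolality = 2·Na + glucose/18 + urea
= 2·135 + 733/18 + 10
= 270 + 40.72 + 10
= 320.72 mOsm/kg ≈ 320.7 mOsm/kg
Osmolar gap = measured − calculated = 327 − 320.7 = 6.3 mOsm/kg

6.3 mOsm/kg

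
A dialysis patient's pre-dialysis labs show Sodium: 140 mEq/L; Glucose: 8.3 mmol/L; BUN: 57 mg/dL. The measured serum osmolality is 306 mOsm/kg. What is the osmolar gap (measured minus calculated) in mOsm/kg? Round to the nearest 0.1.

-2.7 mOsm/kg

Calculated osmolality = 2·Na + glucose + BUN/2.8
= 2·140 + 8.3 + 57/2.8
= 280 + 8.30 + 20.36
= 308.66 mOsm/kg ≈ 308.7 mOsm/kg
Osmolar gap = measured − calculated = 306 − 308.7 = -2.7 mOsm/kg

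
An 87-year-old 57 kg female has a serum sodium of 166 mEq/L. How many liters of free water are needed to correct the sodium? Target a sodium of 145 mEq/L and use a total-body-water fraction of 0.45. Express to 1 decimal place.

TBW = 0.45 · 57 = 25.65 L
Free water deficit = TBW · (Na/145 − 1)
= 25.65 · (166/145 − 1)
= 25.65 · 0.1448
= 3.71 L

3.7 L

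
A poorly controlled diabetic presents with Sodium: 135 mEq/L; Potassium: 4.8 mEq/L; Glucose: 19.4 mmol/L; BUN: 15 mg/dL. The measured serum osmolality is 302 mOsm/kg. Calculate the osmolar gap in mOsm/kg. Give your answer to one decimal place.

7.2 mOsm/kg

Calculated osmolality = 2·Na + glucose + BUN/2.8
= 2·135 + 19.4 + 15/2.8
= 270 + 19.40 + 5.36
= 294.76 mOsm/kg ≈ 294.8 mOsm/kg
Osmolar gap = measured − calculated = 302 − 294.8 = 7.2 mOsm/kg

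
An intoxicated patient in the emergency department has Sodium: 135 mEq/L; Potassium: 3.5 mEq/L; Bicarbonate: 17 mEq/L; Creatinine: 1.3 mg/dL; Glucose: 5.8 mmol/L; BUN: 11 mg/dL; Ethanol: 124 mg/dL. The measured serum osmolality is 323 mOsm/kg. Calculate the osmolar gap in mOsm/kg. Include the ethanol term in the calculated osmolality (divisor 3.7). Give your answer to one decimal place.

9.8 mOsm/kg

Calculated osmolality = 2·Na + glucose + BUN/2.8 + ethanol/3.7
= 2·135 + 5.8 + 11/2.8 + 124/3.7
= 270 + 5.80 + 3.93 + 33.51
= 313.24 mOsm/kg ≈ 313.2 mOsm/kg
Osmolar gap = measured − calculated = 323 − 313.2 = 9.8 mOsm/kg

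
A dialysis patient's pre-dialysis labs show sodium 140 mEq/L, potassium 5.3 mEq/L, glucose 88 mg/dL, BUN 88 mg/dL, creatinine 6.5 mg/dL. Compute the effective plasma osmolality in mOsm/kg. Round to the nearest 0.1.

284.9 mOsm/kg

Effective osmolality excludes urea (freely permeant across cell membranes):
2·Na + glucose/18
= 2·140 + 88/18
= 280 + 4.89
= 284.89 mOsm/kg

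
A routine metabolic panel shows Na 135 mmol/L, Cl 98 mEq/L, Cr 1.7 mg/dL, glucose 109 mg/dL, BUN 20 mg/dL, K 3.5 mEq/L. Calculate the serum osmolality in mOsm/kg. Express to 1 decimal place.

Calculated osmolality = 2·Na + glucose/18 + BUN/2.8
= 2·135 + 109/18 + 20/2.8
= 270 + 6.06 + 7.14
= 283.2 mOsm/kg

283.2 mOsm/kg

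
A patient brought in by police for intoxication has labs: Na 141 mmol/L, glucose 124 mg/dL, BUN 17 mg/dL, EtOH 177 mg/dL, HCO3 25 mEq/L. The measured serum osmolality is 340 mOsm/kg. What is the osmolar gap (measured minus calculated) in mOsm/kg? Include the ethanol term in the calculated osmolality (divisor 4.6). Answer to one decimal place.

6.6 mOsm/kg

Calculated osmolality = 2·Na + glucose/18 + BUN/2.8 + ethanol/4.6
= 2·141 + 124/18 + 17/2.8 + 177/4.6
= 282 + 6.89 + 6.07 + 38.48
= 333.44 mOsm/kg ≈ 333.4 mOsm/kg
Osmolar gap = measured − calculated = 340 − 333.4 = 6.6 mOsm/kg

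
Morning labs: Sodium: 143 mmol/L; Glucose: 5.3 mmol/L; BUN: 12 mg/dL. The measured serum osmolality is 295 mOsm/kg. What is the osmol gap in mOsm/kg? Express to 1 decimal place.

-0.6 mOsm/kg

Calculated osmolality = 2·Na + glucose + BUN/2.8
= 2·143 + 5.3 + 12/2.8
= 286 + 5.30 + 4.29
= 295.59 mOsm/kg ≈ 295.6 mOsm/kg
Osmolar gap = measured − calculated = 295 − 295.6 = -0.6 mOsm/kg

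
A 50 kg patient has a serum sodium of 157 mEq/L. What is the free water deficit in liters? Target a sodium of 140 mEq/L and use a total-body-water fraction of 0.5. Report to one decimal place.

3.0 L

TBW = 0.5 · 50 = 25 L
Free water deficit = TBW · (Na/140 − 1)
= 25 · (157/140 − 1)
= 25 · 0.1214
= 3.03 L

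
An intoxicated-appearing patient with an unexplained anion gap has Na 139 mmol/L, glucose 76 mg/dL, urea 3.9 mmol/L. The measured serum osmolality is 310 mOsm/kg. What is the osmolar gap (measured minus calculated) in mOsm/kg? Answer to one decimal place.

23.9 mOsm/kg

Calculated osmolality = 2·Na + glucose/18 + urea
= 2·139 + 76/18 + 3.9
= 278 + 4.22 + 3.90
= 286.12 mOsm/kg ≈ 286.1 mOsm/kg
Osmolar gap = measured − calculated = 310 − 286.1 = 23.9 mOsm/kg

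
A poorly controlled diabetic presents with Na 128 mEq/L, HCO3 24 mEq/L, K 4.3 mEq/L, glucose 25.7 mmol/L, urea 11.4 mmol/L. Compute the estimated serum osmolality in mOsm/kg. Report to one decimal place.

Calculated osmolality = 2·Na + glucose + urea
= 2·128 + 25.7 + 11.4
= 256 + 25.70 + 11.40
= 293.1 mOsm/kg

293.1 mOsm/kg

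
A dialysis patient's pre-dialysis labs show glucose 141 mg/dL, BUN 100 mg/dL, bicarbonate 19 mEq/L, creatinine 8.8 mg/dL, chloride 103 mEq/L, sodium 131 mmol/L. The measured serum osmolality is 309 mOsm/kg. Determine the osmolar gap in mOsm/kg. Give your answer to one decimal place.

Calculated osmolality = 2·Na + glucose/18 + BUN/2.8
= 2·131 + 141/18 + 100/2.8
= 262 + 7.83 + 35.71
= 305.54 mOsm/kg ≈ 305.5 mOsm/kg
Osmolar gap = measured − calculated = 309 − 305.5 = 3.5 mOsm/kg

3.5 mOsm/kg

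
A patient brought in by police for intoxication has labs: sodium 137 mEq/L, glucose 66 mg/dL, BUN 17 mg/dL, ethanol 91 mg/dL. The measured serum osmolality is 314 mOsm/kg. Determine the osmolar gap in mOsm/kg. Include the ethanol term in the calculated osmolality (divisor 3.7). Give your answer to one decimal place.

Calculated osmolality = 2·Na + glucose/18 + BUN/2.8 + ethanol/3.7
= 2·137 + 66/18 + 17/2.8 + 91/3.7
= 274 + 3.67 + 6.07 + 24.59
= 308.33 mOsm/kg ≈ 308.3 mOsm/kg
Osmolar gap = measured − calculated = 314 − 308.3 = 5.7 mOsm/kg

5.7 mOsm/kg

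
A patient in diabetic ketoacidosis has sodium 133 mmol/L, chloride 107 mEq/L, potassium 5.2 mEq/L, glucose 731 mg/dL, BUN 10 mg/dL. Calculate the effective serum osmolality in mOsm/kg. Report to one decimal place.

Effective osmolality excludes urea (freely permeant across cell membranes):
2·Na + glucose/18
= 2·133 + 731/18
= 266 + 40.61
= 306.61 mOsm/kg

306.6 mOsm/kg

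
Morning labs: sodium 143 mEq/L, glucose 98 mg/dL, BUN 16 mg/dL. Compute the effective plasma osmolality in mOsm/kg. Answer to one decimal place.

291.4 mOsm/kg

Effective osmolality excludes urea (freely permeant across cell membranes):
2·Na + glucose/18
= 2·143 + 98/18
= 286 + 5.44
= 291.44 mOsm/kg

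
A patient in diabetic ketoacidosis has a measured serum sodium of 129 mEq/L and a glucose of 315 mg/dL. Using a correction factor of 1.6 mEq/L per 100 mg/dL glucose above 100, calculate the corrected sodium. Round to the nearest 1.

132 mEq/L

Corrected Na = measured Na + 1.6 · (glucose − 100)/100
= 129 + 1.6 · (315 − 100)/100
= 129 + 3.4
= 132.4 mEq/L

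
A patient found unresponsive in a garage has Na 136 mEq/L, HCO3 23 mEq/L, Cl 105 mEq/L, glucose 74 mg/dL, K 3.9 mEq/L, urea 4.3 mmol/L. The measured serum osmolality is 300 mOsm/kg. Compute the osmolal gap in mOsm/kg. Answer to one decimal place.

Calculated osmolality = 2·Na + glucose/18 + urea
= 2·136 + 74/18 + 4.3
= 272 + 4.11 + 4.30
= 280.41 mOsm/kg ≈ 280.4 mOsm/kg
Osmolar gap = measured − calculated = 300 − 280.4 = 19.6 mOsm/kg

19.6 mOsm/kg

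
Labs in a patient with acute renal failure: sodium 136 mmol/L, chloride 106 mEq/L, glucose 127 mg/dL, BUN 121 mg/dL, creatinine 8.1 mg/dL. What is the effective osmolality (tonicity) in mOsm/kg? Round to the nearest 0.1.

279.1 mOsm/kg

Effective osmolality excludes urea (freely permeant across cell membranes):
2·Na + glucose/18
= 2·136 + 127/18
= 272 + 7.06
= 279.06 mOsm/kg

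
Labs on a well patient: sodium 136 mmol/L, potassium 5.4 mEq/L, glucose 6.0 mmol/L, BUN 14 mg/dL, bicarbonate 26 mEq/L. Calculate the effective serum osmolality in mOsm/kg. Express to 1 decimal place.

278.0 mOsm/kg

Effective osmolality excludes urea (freely permeant across cell membranes):
2·Na + glucose
= 2·136 + 6
= 272 + 6
= 278 mOsm/kg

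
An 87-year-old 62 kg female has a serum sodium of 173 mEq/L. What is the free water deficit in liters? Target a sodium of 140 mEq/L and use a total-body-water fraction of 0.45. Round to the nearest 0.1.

TBW = 0.45 · 62 = 27.9 L
Free water deficit = TBW · (Na/140 − 1)
= 27.9 · (173/140 − 1)
= 27.9 · 0.2357
= 6.58 L

6.6 L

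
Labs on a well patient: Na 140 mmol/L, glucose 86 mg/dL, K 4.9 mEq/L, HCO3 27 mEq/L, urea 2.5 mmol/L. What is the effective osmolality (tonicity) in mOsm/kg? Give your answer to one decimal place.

284.8 mOsm/kg

Effective osmolality excludes urea (freely permeant across cell membranes):
2·Na + glucose/18
= 2·140 + 86/18
= 280 + 4.78
= 284.78 mOsm/kg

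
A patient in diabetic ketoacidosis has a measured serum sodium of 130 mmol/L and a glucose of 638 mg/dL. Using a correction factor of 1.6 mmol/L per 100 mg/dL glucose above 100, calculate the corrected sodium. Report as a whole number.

139 mmol/L

Corrected Na = measured Na + 1.6 · (glucose − 100)/100
= 130 + 1.6 · (638 − 100)/100
= 130 + 8.6
= 138.6 mmol/L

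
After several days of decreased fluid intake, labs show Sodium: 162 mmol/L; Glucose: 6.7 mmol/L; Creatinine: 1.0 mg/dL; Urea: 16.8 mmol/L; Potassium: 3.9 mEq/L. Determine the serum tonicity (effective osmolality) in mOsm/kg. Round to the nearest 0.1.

Effective osmolality excludes urea (freely permeant across cell membranes):
2·Na + glucose
= 2·162 + 6.7
= 324 + 6.7
= 330.7 mOsm/kg

330.7 mOsm/kg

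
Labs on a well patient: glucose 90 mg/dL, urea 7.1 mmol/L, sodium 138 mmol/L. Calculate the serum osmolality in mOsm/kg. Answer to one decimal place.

288.1 mOsm/kg

Calculated osmolality = 2·Na + glucose/18 + urea
= 2·138 + 90/18 + 7.1
= 276 + 5 + 7.10
= 288.1 mOsm/kg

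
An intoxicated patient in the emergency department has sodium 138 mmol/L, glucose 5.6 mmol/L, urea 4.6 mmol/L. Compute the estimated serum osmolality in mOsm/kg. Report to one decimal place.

286.2 mOsm/kg

Calculated osmolality = 2·Na + glucose + urea
= 2·138 + 5.6 + 4.6
= 276 + 5.60 + 4.60
= 286.2 mOsm/kg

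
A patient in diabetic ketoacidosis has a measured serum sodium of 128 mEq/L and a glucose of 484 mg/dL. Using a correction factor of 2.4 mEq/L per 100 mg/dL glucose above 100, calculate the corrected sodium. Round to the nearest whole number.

137 mEq/L

Corrected Na = measured Na + 2.4 · (glucose − 100)/100
= 128 + 2.4 · (484 − 100)/100
= 128 + 9.2
= 137.2 mEq/L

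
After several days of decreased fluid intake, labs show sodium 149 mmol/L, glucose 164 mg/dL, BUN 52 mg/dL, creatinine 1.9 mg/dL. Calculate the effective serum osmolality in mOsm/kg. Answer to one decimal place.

Effective osmolality excludes urea (freely permeant across cell membranes):
2·Na + glucose/18
= 2·149 + 164/18
= 298 + 9.11
= 307.11 mOsm/kg

307.1 mOsm/kg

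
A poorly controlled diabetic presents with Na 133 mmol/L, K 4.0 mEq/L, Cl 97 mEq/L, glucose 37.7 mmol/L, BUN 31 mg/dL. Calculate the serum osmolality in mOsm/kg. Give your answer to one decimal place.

Calculated osmolality = 2·Na + glucose + BUN/2.8
= 2·133 + 37.7 + 31/2.8
= 266 + 37.70 + 11.07
= 314.77 mOsm/kg

314.8 mOsm/kg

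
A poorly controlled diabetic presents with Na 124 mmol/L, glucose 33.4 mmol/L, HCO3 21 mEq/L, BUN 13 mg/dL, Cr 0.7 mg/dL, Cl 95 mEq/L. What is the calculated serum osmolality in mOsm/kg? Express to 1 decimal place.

Calculated osmolality = 2·Na + glucose + BUN/2.8
= 2·124 + 33.4 + 13/2.8
= 248 + 33.40 + 4.64
= 286.04 mOsm/kg

286.0 mOsm/kg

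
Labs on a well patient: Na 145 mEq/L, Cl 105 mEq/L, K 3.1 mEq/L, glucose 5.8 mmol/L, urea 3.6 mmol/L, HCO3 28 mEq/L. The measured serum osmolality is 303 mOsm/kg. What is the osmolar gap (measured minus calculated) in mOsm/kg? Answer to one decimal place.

3.6 mOsm/kg

Calculated osmolality = 2·Na + glucose + urea
= 2·145 + 5.8 + 3.6
= 290 + 5.80 + 3.60
= 299.4 mOsm/kg ≈ 299.4 mOsm/kg
Osmolar gap = measured − calculated = 303 − 299.4 = 3.6 mOsm/kg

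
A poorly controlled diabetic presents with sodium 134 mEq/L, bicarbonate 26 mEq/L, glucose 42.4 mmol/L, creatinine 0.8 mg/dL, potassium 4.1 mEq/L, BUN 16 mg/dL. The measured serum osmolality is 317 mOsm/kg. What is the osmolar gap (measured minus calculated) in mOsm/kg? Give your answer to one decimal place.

Calculated osmolality = 2·Na + glucose + BUN/2.8
= 2·134 + 42.4 + 16/2.8
= 268 + 42.40 + 5.71
= 316.11 mOsm/kg ≈ 316.1 mOsm/kg
Osmolar gap = measured − calculated = 317 − 316.1 = 0.9 mOsm/kg

0.9 mOsm/kg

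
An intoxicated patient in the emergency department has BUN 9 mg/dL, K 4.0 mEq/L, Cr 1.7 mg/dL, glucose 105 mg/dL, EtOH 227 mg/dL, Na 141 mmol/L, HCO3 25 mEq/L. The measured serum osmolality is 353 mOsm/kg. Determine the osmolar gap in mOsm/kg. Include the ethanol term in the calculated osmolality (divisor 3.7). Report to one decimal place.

Calculated osmolality = 2·Na + glucose/18 + BUN/2.8 + ethanol/3.7
= 2·141 + 105/18 + 9/2.8 + 227/3.7
= 282 + 5.83 + 3.21 + 61.35
= 352.39 mOsm/kg ≈ 352.4 mOsm/kg
Osmolar gap = measured − calculated = 353 − 352.4 = 0.6 mOsm/kg

0.6 mOsm/kg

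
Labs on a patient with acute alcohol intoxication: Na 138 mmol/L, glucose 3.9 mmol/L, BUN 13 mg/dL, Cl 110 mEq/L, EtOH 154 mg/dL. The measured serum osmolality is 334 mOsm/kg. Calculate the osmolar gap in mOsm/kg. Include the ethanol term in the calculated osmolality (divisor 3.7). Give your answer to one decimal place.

7.8 mOsm/kg

Calculated osmolality = 2·Na + glucose + BUN/2.8 + ethanol/3.7
= 2·138 + 3.9 + 13/2.8 + 154/3.7
= 276 + 3.90 + 4.64 + 41.62
= 326.16 mOsm/kg ≈ 326.2 mOsm/kg
Osmolar gap = measured − calculated = 334 − 326.2 = 7.8 mOsm/kg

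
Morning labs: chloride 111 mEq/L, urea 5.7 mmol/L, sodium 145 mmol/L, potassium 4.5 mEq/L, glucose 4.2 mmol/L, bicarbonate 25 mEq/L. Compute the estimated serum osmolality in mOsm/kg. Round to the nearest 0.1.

299.9 mOsm/kg

Calculated osmolality = 2·Na + glucose + urea
= 2·145 + 4.2 + 5.7
= 290 + 4.20 + 5.70
= 299.9 mOsm/kg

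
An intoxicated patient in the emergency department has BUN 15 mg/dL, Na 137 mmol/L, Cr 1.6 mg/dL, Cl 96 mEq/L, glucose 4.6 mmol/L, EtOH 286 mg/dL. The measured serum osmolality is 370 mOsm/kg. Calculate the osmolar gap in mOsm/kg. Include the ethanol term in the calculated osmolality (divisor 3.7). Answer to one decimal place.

Calculated osmolality = 2·Na + glucose + BUN/2.8 + ethanol/3.7
= 2·137 + 4.6 + 15/2.8 + 286/3.7
= 274 + 4.60 + 5.36 + 77.30
= 361.26 mOsm/kg ≈ 361.3 mOsm/kg
Osmolar gap = measured − calculated = 370 − 361.3 = 8.7 mOsm/kg

8.7 mOsm/kg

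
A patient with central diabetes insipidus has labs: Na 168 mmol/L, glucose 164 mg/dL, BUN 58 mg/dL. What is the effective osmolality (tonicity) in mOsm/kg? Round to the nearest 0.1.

Effective osmolality excludes urea (freely permeant across cell membranes):
2·Na + glucose/18
= 2·168 + 164/18
= 336 + 9.11
= 345.11 mOsm/kg

345.1 mOsm/kg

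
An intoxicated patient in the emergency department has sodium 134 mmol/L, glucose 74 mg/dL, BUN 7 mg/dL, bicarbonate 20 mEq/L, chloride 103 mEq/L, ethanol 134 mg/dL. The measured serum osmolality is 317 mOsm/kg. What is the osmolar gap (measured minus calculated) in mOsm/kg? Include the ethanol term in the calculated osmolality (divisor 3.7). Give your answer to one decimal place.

Calculated osmolality = 2·Na + glucose/18 + BUN/2.8 + ethanol/3.7
= 2·134 + 74/18 + 7/2.8 + 134/3.7
= 268 + 4.11 + 2.50 + 36.22
= 310.83 mOsm/kg ≈ 310.8 mOsm/kg
Osmolar gap = measured − calculated = 317 − 310.8 = 6.2 mOsm/kg

6.2 mOsm/kg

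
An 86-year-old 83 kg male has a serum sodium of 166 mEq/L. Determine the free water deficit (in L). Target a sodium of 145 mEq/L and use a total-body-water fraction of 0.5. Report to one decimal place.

6.0 L

TBW = 0.5 · 83 = 41.5 L
Free water deficit = TBW · (Na/145 − 1)
= 41.5 · (166/145 − 1)
= 41.5 · 0.1448
= 6.01 L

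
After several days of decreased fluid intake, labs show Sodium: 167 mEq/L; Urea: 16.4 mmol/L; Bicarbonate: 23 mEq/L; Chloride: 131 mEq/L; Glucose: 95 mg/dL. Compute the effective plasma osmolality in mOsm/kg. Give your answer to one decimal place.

339.3 mOsm/kg

Effective osmolality excludes urea (freely permeant across cell membranes):
2·Na + glucose/18
= 2·167 + 95/18
= 334 + 5.28
= 339.28 mOsm/kg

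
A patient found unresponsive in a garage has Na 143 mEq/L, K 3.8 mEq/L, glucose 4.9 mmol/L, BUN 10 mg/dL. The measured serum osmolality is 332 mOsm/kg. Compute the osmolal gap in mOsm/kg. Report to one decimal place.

Calculated osmolality = 2·Na + glucose + BUN/2.8
= 2·143 + 4.9 + 10/2.8
= 286 + 4.90 + 3.57
= 294.47 mOsm/kg ≈ 294.5 mOsm/kg
Osmolar gap = measured − calculated = 332 − 294.5 = 37.5 mOsm/kg

37.5 mOsm/kg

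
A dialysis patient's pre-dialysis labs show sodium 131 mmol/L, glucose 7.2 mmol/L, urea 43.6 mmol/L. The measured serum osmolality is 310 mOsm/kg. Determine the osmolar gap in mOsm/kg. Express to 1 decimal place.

-2.8 mOsm/kg

Calculated osmolality = 2·Na + glucose + urea
= 2·131 + 7.2 + 43.6
= 262 + 7.20 + 43.60
= 312.8 mOsm/kg ≈ 312.8 mOsm/kg
Osmolar gap = measured − calculated = 310 − 312.8 = -2.8 mOsm/kg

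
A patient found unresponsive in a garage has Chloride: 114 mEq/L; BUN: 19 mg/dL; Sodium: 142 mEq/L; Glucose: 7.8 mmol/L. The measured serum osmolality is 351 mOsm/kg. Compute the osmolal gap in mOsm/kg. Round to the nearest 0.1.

Calculated osmolality = 2·Na + glucose + BUN/2.8
= 2·142 + 7.8 + 19/2.8
= 284 + 7.80 + 6.79
= 298.59 mOsm/kg ≈ 298.6 mOsm/kg
Osmolar gap = measured − calculated = 351 − 298.6 = 52.4 mOsm/kg

52.4 mOsm/kg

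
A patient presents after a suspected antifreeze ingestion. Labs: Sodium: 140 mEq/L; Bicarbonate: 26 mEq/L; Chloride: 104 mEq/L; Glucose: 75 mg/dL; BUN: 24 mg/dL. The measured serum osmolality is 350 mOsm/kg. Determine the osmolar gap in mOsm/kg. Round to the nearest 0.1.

Calculated osmolality = 2·Na + glucose/18 + BUN/2.8
= 2·140 + 75/18 + 24/2.8
= 280 + 4.17 + 8.57
= 292.74 mOsm/kg ≈ 292.7 mOsm/kg
Osmolar gap = measured − calculated = 350 − 292.7 = 57.3 mOsm/kg

57.3 mOsm/kg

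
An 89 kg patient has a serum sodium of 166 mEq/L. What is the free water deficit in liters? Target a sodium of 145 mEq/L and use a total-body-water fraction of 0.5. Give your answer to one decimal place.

TBW = 0.5 · 89 = 44.5 L
Free water deficit = TBW · (Na/145 − 1)
= 44.5 · (166/145 − 1)
= 44.5 · 0.1448
= 6.44 L

6.4 L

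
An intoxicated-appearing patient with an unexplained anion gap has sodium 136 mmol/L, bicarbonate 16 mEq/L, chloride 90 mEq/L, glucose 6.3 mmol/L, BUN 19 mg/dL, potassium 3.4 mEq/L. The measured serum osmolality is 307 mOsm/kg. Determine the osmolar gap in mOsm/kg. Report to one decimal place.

Calculated osmolality = 2·Na + glucose + BUN/2.8
= 2·136 + 6.3 + 19/2.8
= 272 + 6.30 + 6.79
= 285.09 mOsm/kg ≈ 285.1 mOsm/kg
Osmolar gap = measured − calculated = 307 − 285.1 = 21.9 mOsm/kg

21.9 mOsm/kg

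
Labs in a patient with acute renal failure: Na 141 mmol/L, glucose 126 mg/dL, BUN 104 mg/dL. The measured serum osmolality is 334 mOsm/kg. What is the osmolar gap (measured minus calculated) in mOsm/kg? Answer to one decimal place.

Calculated osmolality = 2·Na + glucose/18 + BUN/2.8
= 2·141 + 126/18 + 104/2.8
= 282 + 7 + 37.14
= 326.14 mOsm/kg ≈ 326.1 mOsm/kg
Osmolar gap = measured − calculated = 334 − 326.1 = 7.9 mOsm/kg

7.9 mOsm/kg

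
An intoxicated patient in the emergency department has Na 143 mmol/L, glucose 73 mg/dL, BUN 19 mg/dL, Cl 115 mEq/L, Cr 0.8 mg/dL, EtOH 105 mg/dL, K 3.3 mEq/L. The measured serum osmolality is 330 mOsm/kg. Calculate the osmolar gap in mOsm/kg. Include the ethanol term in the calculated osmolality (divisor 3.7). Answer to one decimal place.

4.8 mOsm/kg

Calculated osmolality = 2·Na + glucose/18 + BUN/2.8 + ethanol/3.7
= 2·143 + 73/18 + 19/2.8 + 105/3.7
= 286 + 4.06 + 6.79 + 28.38
= 325.23 mOsm/kg ≈ 325.2 mOsm/kg
Osmolar gap = measured − calculated = 330 − 325.2 = 4.8 mOsm/kg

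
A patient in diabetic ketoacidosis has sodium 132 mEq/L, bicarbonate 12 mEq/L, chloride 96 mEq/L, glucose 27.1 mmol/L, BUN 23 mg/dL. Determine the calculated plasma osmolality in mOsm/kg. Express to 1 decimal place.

299.3 mOsm/kg

Calculated osmolality = 2·Na + glucose + BUN/2.8
= 2·132 + 27.1 + 23/2.8
= 264 + 27.10 + 8.21
= 299.31 mOsm/kg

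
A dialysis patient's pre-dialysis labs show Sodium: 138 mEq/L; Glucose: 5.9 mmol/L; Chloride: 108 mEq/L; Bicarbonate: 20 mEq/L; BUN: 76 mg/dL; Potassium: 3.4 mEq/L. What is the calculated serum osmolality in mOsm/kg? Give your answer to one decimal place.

309.0 mOsm/kg

Calculated osmolality = 2·Na + glucose + BUN/2.8
= 2·138 + 5.9 + 76/2.8
= 276 + 5.90 + 27.14
= 309.04 mOsm/kg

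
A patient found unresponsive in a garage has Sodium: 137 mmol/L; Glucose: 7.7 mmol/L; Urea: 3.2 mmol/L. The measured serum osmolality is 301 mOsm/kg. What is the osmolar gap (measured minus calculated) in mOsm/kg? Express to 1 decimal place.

Calculated osmolality = 2·Na + glucose + urea
= 2·137 + 7.7 + 3.2
= 274 + 7.70 + 3.20
= 284.9 mOsm/kg ≈ 284.9 mOsm/kg
Osmolar gap = measured − calculated = 301 − 284.9 = 16.1 mOsm/kg

16.1 mOsm/kg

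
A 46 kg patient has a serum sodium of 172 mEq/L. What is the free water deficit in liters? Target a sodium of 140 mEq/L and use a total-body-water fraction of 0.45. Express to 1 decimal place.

4.7 L

TBW = 0.45 · 46 = 20.7 L
Free water deficit = TBW · (Na/140 − 1)
= 20.7 · (172/140 − 1)
= 20.7 · 0.2286
= 4.73 L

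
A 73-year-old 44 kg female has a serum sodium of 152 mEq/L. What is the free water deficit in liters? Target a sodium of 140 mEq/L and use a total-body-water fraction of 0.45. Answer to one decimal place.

TBW = 0.45 · 44 = 19.8 L
Free water deficit = TBW · (Na/140 − 1)
= 19.8 · (152/140 − 1)
= 19.8 · 0.0857
= 1.7 L

1.7 L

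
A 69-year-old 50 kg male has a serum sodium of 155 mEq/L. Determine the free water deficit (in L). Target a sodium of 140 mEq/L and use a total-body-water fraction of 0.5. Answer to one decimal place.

TBW = 0.5 · 50 = 25 L
Free water deficit = TBW · (Na/140 − 1)
= 25 · (155/140 − 1)
= 25 · 0.1071
= 2.68 L

2.7 L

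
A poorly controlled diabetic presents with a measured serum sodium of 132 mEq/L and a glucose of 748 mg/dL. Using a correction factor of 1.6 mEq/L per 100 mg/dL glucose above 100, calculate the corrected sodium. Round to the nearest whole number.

Corrected Na = measured Na + 1.6 · (glucose − 100)/100
= 132 + 1.6 · (748 − 100)/100
= 132 + 10.4
= 142.4 mEq/L

142 mEq/L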